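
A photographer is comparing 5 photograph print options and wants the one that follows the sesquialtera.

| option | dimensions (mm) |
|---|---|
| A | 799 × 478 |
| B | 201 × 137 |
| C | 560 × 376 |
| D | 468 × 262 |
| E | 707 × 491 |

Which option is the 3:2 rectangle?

Target 3:2 ≈ 1.500.
A: 1.672 (Δ0.172)  B: 1.467 (Δ0.033)  C: 1.489 (Δ0.011)  D: 1.786 (Δ0.286)  E: 1.440 (Δ0.060)

C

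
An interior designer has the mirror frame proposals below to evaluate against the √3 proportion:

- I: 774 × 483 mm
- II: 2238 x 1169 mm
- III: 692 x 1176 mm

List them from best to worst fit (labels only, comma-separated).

III, I, II

Ratios: I = 774 / 483 ≈ 1.602; II = 2238 / 1169 ≈ 1.914; III = 1176 / 692 ≈ 1.699.
|Δ from 1.732|: I 0.130; II 0.182; III 0.033.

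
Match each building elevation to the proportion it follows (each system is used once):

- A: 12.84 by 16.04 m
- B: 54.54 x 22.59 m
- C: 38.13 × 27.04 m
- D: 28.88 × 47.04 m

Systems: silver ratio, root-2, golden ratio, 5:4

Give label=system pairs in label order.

Ratios: A ≈ 1.249; B ≈ 2.414; C ≈ 1.410; D ≈ 1.629.
Targets: silver ratio ≈ 2.414; root-2 ≈ 1.414; golden ratio ≈ 1.618; 5:4 ≈ 1.250.

A=5:4, B=silver ratio, C=root-2, D=golden ratio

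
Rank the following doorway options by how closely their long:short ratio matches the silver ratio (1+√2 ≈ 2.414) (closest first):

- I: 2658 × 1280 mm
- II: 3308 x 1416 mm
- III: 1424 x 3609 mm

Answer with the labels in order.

II, III, I

Ratios: I = 2658 / 1280 ≈ 2.077; II = 3308 / 1416 ≈ 2.336; III = 3609 / 1424 ≈ 2.534.
|Δ from 2.414|: I 0.337; II 0.078; III 0.120.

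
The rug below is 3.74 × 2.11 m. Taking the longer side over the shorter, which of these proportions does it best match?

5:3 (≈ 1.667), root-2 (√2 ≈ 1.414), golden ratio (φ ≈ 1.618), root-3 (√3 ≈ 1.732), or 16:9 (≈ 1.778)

Ratio = 3.74 / 2.11 ≈ 1.773.
Distances: 5:3 1.667 (Δ 0.106); root-2 1.414 (Δ 0.359); golden ratio 1.618 (Δ 0.155); root-3 1.732 (Δ 0.041); 16:9 1.778 (Δ 0.005).

16:9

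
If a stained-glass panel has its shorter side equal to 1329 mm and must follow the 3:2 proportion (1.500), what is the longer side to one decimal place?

3:2 = 1.50000.
Longer side = 1329 × 1.50000 ≈ 1993.500 → 1993.5 mm.

1993.5 mm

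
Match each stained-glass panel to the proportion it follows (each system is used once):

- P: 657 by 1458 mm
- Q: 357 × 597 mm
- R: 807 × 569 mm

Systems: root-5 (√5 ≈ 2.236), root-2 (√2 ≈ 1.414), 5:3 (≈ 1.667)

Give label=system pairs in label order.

P=root-5, Q=5:3, R=root-2

P = 1458/657 ≈ 2.219 → root-5 (2.236)
Q = 597/357 ≈ 1.672 → 5:3 (1.667)
R = 807/569 ≈ 1.418 → root-2 (1.414)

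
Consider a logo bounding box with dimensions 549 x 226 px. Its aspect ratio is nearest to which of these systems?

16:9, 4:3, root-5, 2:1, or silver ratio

silver ratio

549/226 ≈ 2.429. Nearest candidates are silver ratio (2.414, off by 0.015) and root-5 (2.236, off by 0.193).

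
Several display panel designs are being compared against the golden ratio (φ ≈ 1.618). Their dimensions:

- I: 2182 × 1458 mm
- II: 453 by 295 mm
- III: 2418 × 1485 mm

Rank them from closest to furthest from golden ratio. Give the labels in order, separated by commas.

III, II, I

Ratios: I = 2182 / 1458 ≈ 1.497; II = 453 / 295 ≈ 1.536; III = 2418 / 1485 ≈ 1.628.
|Δ from 1.618|: I 0.121; II 0.082; III 0.010.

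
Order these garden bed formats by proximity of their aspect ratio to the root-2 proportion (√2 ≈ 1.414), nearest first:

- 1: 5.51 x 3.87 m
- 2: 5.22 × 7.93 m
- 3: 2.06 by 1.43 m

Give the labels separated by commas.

1: 5.51/3.87 ≈ 1.424 → |1.424 − 1.414| = 0.010
2: 7.93/5.22 ≈ 1.519 → |1.519 − 1.414| = 0.105
3: 2.06/1.43 ≈ 1.441 → |1.441 − 1.414| = 0.027

1, 3, 2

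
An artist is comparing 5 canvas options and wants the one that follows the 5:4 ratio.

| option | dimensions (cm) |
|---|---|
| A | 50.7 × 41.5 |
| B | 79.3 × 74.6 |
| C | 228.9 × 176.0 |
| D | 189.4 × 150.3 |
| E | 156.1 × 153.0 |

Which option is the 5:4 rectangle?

D

Target 5:4 ≈ 1.250.
A: 1.222 (Δ0.028)  B: 1.063 (Δ0.187)  C: 1.301 (Δ0.051)  D: 1.260 (Δ0.010)  E: 1.020 (Δ0.230)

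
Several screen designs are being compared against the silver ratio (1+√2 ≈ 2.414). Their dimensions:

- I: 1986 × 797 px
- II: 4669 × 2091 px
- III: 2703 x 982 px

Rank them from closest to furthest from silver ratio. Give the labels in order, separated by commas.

I, II, III

I: 1986/797 ≈ 2.492 → |2.492 − 2.414| = 0.078
II: 4669/2091 ≈ 2.233 → |2.233 − 2.414| = 0.181
III: 2703/982 ≈ 2.753 → |2.753 − 2.414| = 0.339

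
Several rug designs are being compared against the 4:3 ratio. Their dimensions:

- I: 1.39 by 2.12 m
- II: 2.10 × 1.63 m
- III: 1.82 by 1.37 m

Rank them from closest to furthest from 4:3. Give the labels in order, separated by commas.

Ratios: I = 2.12 / 1.39 ≈ 1.525; II = 2.10 / 1.63 ≈ 1.288; III = 1.82 / 1.37 ≈ 1.328.
|Δ from 1.333|: I 0.192; II 0.045; III 0.005.

III, II, I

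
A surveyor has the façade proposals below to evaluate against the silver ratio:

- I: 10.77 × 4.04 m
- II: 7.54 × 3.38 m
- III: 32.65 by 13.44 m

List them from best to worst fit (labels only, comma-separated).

III, II, I

I: 10.77/4.04 ≈ 2.666 → |2.666 − 2.414| = 0.252
II: 7.54/3.38 ≈ 2.231 → |2.231 − 2.414| = 0.183
III: 32.65/13.44 ≈ 2.429 → |2.429 − 2.414| = 0.015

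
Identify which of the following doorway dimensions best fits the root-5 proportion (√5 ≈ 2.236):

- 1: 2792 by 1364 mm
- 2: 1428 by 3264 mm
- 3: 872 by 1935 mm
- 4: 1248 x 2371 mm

3

Ratios (long/short): 1 ≈ 2.047; 2 ≈ 2.286; 3 ≈ 2.219; 4 ≈ 1.900.
root-5 ≈ 2.236; option 3 is nearest (Δ 0.017).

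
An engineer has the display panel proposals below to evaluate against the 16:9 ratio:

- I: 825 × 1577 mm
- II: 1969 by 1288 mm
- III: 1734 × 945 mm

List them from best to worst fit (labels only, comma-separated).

Ratios: I = 1577 / 825 ≈ 1.912; II = 1969 / 1288 ≈ 1.529; III = 1734 / 945 ≈ 1.835.
|Δ from 1.778|: I 0.134; II 0.249; III 0.057.

III, I, II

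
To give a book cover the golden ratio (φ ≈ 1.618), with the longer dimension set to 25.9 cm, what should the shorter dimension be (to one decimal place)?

golden ratio ≈ 1.61803.
Shorter side = 25.9 ÷ 1.61803 ≈ 16.007 → 16.0 cm.

16.0 cm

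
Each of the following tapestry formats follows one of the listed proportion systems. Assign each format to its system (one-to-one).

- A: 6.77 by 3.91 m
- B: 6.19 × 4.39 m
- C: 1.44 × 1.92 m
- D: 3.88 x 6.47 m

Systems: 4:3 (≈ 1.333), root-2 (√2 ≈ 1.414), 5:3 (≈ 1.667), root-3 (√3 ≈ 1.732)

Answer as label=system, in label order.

A = 6.77/3.91 ≈ 1.731 → root-3 (1.732)
B = 6.19/4.39 ≈ 1.410 → root-2 (1.414)
C = 1.92/1.44 ≈ 1.333 → 4:3 (1.333)
D = 6.47/3.88 ≈ 1.668 → 5:3 (1.667)

A=root-3, B=root-2, C=4:3, D=5:3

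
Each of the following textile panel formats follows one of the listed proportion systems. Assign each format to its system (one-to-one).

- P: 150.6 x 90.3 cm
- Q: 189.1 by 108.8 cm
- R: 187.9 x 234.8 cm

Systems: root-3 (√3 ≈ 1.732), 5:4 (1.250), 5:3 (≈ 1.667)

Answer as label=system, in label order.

P=5:3, Q=root-3, R=5:4

Ratios: P ≈ 1.668; Q ≈ 1.738; R ≈ 1.250.
Targets: root-3 ≈ 1.732; 5:4 ≈ 1.250; 5:3 ≈ 1.667.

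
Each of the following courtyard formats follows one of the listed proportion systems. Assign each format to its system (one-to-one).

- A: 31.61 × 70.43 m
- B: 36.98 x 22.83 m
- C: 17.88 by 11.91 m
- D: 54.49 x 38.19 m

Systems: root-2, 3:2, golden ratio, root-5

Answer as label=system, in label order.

A=root-5, B=golden ratio, C=3:2, D=root-2

Ratios: A ≈ 2.228; B ≈ 1.620; C ≈ 1.501; D ≈ 1.427.
Targets: root-2 ≈ 1.414; 3:2 ≈ 1.500; golden ratio ≈ 1.618; root-5 ≈ 2.236.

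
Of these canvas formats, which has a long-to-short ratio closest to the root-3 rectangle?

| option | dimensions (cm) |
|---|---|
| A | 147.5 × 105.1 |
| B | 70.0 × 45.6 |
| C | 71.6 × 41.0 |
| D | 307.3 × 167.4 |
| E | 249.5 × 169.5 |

C

Target root-3 ≈ 1.732.
A: 1.403 (Δ0.329)  B: 1.535 (Δ0.197)  C: 1.746 (Δ0.014)  D: 1.836 (Δ0.104)  E: 1.472 (Δ0.260)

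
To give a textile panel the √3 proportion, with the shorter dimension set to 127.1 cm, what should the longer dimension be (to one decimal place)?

root-3 ≈ 1.73205.
Longer side = 127.1 × 1.73205 ≈ 220.144 → 220.1 cm.

220.1 cm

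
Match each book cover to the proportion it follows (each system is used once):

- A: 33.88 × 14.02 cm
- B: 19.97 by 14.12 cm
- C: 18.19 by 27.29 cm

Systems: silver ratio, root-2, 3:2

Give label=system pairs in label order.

A = 33.88/14.02 ≈ 2.417 → silver ratio (2.414)
B = 19.97/14.12 ≈ 1.414 → root-2 (1.414)
C = 27.29/18.19 ≈ 1.500 → 3:2 (1.500)

A=silver ratio, B=root-2, C=3:2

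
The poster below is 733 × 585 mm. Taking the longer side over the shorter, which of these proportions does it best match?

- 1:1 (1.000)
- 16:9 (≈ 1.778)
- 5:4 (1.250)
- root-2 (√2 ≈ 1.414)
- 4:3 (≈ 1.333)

Ratio = 733 / 585 ≈ 1.253.
Distances: 1:1 1.000 (Δ 0.253); 16:9 1.778 (Δ 0.525); 5:4 1.250 (Δ 0.003); root-2 1.414 (Δ 0.161); 4:3 1.333 (Δ 0.080).

5:4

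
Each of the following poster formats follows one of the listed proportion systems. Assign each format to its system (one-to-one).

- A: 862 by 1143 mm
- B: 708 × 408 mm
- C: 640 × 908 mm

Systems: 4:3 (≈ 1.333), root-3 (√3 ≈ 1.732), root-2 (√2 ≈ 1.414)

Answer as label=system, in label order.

A=4:3, B=root-3, C=root-2

Ratios: A ≈ 1.326; B ≈ 1.735; C ≈ 1.419.
Targets: 4:3 ≈ 1.333; root-3 ≈ 1.732; root-2 ≈ 1.414.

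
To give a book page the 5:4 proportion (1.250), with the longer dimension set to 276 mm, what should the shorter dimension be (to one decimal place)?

220.8 mm

5:4 = 1.25000.
Shorter side = 276 ÷ 1.25000 ≈ 220.800 → 220.8 mm.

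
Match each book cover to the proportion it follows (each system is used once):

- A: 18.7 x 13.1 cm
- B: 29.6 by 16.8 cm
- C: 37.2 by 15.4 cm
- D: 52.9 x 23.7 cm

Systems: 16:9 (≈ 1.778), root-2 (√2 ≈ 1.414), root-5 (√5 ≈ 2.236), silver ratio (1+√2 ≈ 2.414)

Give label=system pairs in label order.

Ratios: A ≈ 1.427; B ≈ 1.762; C ≈ 2.416; D ≈ 2.232.
Targets: 16:9 ≈ 1.778; root-2 ≈ 1.414; root-5 ≈ 2.236; silver ratio ≈ 2.414.

A=root-2, B=16:9, C=silver ratio, D=root-5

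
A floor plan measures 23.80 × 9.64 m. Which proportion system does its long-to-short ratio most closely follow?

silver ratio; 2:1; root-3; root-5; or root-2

silver ratio

Ratio = 23.80 / 9.64 ≈ 2.469.
Distances: silver ratio 2.414 (Δ 0.055); 2:1 2.000 (Δ 0.469); root-3 1.732 (Δ 0.737); root-5 2.236 (Δ 0.233); root-2 1.414 (Δ 1.055).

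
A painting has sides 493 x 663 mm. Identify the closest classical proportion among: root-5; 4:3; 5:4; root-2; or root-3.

Ratio = 663 / 493 ≈ 1.345.
Distances: root-5 2.236 (Δ 0.891); 4:3 1.333 (Δ 0.012); 5:4 1.250 (Δ 0.095); root-2 1.414 (Δ 0.069); root-3 1.732 (Δ 0.387).

4:3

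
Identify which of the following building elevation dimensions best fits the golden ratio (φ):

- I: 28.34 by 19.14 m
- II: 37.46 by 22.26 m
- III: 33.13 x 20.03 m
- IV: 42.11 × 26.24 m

Ratios (long/short): I ≈ 1.481; II ≈ 1.683; III ≈ 1.654; IV ≈ 1.605.
golden ratio ≈ 1.618; option IV is nearest (Δ 0.013).

IV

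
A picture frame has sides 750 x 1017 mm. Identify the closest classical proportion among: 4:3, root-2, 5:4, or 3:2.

4:3

1017/750 ≈ 1.356. Nearest candidates are 4:3 (1.333, off by 0.023) and root-2 (1.414, off by 0.058).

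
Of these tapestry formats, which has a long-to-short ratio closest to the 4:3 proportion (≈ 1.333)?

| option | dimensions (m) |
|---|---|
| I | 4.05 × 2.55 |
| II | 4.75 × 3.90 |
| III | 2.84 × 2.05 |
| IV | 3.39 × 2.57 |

IV

Target 4:3 ≈ 1.333.
I: 1.588 (Δ0.255)  II: 1.218 (Δ0.115)  III: 1.385 (Δ0.052)  IV: 1.319 (Δ0.014)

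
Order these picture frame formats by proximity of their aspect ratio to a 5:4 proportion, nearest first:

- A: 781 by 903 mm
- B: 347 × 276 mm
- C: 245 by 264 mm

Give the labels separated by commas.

B, A, C

Ratios: A = 903 / 781 ≈ 1.156; B = 347 / 276 ≈ 1.257; C = 264 / 245 ≈ 1.078.
|Δ from 1.250|: A 0.094; B 0.007; C 0.172.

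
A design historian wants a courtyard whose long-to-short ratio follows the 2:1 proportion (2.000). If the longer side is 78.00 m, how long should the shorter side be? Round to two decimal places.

2:1 = 2.00000.
Shorter side = 78.00 ÷ 2.00000 ≈ 39.0000 → 39.00 m.

39.00 m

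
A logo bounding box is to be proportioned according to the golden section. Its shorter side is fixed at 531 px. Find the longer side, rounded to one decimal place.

859.2 px

golden ratio ≈ 1.61803.
Longer side = 531 × 1.61803 ≈ 859.174 → 859.2 px.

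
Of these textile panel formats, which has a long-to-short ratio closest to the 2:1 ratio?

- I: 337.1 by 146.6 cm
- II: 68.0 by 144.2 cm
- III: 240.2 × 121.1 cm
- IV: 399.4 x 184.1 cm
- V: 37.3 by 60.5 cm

III

Ratios (long/short): I ≈ 2.299; II ≈ 2.121; III ≈ 1.983; IV ≈ 2.169; V ≈ 1.622.
2:1 ≈ 2.000; option III is nearest (Δ 0.017).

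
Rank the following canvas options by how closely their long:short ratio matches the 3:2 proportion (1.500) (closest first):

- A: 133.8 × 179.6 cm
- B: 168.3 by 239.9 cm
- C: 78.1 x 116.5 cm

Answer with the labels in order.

C, B, A

Ratios: A = 179.6 / 133.8 ≈ 1.342; B = 239.9 / 168.3 ≈ 1.425; C = 116.5 / 78.1 ≈ 1.492.
|Δ from 1.500|: A 0.158; B 0.075; C 0.008.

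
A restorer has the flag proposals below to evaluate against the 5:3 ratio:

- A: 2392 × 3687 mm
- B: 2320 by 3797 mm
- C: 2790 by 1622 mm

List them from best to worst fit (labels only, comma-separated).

Ratios: A = 3687 / 2392 ≈ 1.541; B = 3797 / 2320 ≈ 1.637; C = 2790 / 1622 ≈ 1.720.
|Δ from 1.667|: A 0.126; B 0.030; C 0.053.

B, C, A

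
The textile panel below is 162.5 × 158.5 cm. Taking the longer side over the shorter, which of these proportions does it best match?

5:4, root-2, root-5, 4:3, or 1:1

1:1

162.5/158.5 ≈ 1.025. Nearest candidates are 1:1 (1.000, off by 0.025) and 5:4 (1.250, off by 0.225).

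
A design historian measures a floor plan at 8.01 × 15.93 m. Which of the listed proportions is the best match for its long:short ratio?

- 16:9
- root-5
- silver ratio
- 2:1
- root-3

15.93/8.01 ≈ 1.989. Nearest candidates are 2:1 (2.000, off by 0.011) and 16:9 (1.778, off by 0.211).

2:1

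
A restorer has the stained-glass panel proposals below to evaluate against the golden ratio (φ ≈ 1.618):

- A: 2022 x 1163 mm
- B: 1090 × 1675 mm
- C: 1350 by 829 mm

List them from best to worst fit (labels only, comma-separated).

Ratios: A = 2022 / 1163 ≈ 1.739; B = 1675 / 1090 ≈ 1.537; C = 1350 / 829 ≈ 1.628.
|Δ from 1.618|: A 0.121; B 0.081; C 0.010.

C, B, A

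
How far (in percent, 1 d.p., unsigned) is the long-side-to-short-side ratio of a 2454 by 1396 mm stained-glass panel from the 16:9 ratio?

Ratio = 2454 / 1396 ≈ 1.7579.
Ideal 16:9 ≈ 1.7778. |1.7579 − 1.7778| / 1.7778 ≈ 1.12% → 1.1%.

1.1%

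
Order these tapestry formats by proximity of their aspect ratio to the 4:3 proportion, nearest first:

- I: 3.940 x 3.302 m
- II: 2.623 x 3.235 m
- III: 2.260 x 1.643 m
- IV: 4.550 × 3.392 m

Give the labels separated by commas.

I: 3.940/3.302 ≈ 1.193 → |1.193 − 1.333| = 0.140
II: 3.235/2.623 ≈ 1.233 → |1.233 − 1.333| = 0.100
III: 2.260/1.643 ≈ 1.376 → |1.376 − 1.333| = 0.043
IV: 4.550/3.392 ≈ 1.341 → |1.341 − 1.333| = 0.008

IV, III, II, I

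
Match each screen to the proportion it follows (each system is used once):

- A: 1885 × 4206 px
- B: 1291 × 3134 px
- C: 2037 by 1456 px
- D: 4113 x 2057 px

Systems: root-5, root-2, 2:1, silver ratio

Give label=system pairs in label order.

Ratios: A ≈ 2.231; B ≈ 2.428; C ≈ 1.399; D ≈ 2.000.
Targets: root-5 ≈ 2.236; root-2 ≈ 1.414; 2:1 ≈ 2.000; silver ratio ≈ 2.414.

A=root-5, B=silver ratio, C=root-2, D=2:1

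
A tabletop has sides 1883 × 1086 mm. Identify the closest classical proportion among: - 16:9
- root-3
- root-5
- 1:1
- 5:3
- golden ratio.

Ratio = 1883 / 1086 ≈ 1.734.
Distances: 16:9 1.778 (Δ 0.044); root-3 1.732 (Δ 0.002); root-5 2.236 (Δ 0.502); 1:1 1.000 (Δ 0.734); 5:3 1.667 (Δ 0.067); golden ratio 1.618 (Δ 0.116).

root-3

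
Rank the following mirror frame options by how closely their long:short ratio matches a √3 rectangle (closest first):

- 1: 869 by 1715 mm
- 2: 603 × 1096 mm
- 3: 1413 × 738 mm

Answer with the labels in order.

2, 3, 1

Ratios: 1 = 1715 / 869 ≈ 1.974; 2 = 1096 / 603 ≈ 1.818; 3 = 1413 / 738 ≈ 1.915.
|Δ from 1.732|: 1 0.242; 2 0.086; 3 0.183.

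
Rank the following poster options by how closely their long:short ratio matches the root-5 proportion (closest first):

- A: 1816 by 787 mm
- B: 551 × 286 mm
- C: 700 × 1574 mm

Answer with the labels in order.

A: 1816/787 ≈ 2.307 → |2.307 − 2.236| = 0.071
B: 551/286 ≈ 1.927 → |1.927 − 2.236| = 0.309
C: 1574/700 ≈ 2.249 → |2.249 − 2.236| = 0.013

C, A, B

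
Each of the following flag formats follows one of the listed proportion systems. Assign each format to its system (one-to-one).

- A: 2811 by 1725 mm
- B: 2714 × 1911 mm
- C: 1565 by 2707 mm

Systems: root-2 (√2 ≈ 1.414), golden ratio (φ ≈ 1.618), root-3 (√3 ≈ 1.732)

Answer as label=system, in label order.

A=golden ratio, B=root-2, C=root-3

A = 2811/1725 ≈ 1.630 → golden ratio (1.618)
B = 2714/1911 ≈ 1.420 → root-2 (1.414)
C = 2707/1565 ≈ 1.730 → root-3 (1.732)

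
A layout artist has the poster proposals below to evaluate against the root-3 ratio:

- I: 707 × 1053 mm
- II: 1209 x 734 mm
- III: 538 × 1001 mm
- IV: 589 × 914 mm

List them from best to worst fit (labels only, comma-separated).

I: 1053/707 ≈ 1.489 → |1.489 − 1.732| = 0.243
II: 1209/734 ≈ 1.647 → |1.647 − 1.732| = 0.085
III: 1001/538 ≈ 1.861 → |1.861 − 1.732| = 0.129
IV: 914/589 ≈ 1.552 → |1.552 − 1.732| = 0.180

II, III, IV, I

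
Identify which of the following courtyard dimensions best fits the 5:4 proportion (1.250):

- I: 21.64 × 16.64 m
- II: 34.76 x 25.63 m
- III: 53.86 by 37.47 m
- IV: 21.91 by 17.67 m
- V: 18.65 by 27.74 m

Target 5:4 ≈ 1.250.
I: 1.300 (Δ0.050)  II: 1.356 (Δ0.106)  III: 1.437 (Δ0.187)  IV: 1.240 (Δ0.010)  V: 1.487 (Δ0.237)

IV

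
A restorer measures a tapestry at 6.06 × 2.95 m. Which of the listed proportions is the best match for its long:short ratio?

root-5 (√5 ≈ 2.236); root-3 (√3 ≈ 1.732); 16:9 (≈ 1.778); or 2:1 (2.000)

2:1

6.06/2.95 ≈ 2.054. Nearest candidates are 2:1 (2.000, off by 0.054) and root-5 (2.236, off by 0.182).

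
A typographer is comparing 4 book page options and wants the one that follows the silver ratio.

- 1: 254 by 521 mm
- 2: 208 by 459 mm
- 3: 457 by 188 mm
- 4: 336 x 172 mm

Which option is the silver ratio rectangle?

3

Target silver ratio ≈ 2.414.
1: 2.051 (Δ0.363)  2: 2.207 (Δ0.207)  3: 2.431 (Δ0.017)  4: 1.953 (Δ0.461)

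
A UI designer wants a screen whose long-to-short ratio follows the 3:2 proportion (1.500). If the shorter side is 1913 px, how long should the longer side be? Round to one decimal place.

2869.5 px

3:2 = 1.50000.
Longer side = 1913 × 1.50000 ≈ 2869.500 → 2869.5 px.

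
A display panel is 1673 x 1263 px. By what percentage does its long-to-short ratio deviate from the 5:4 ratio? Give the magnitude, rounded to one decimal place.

Ratio = 1673 / 1263 ≈ 1.3246.
Ideal 5:4 = 1.2500. |1.3246 − 1.2500| / 1.2500 ≈ 5.97% → 6.0%.

6.0%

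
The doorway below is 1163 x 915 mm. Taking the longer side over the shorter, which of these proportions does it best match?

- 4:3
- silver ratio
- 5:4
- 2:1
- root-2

1163/915 ≈ 1.271. Nearest candidates are 5:4 (1.250, off by 0.021) and 4:3 (1.333, off by 0.062).

5:4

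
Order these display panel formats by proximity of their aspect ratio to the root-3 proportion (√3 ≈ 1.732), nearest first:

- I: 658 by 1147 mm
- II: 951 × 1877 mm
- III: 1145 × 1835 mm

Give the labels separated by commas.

I, III, II

I: 1147/658 ≈ 1.743 → |1.743 − 1.732| = 0.011
II: 1877/951 ≈ 1.974 → |1.974 − 1.732| = 0.242
III: 1835/1145 ≈ 1.603 → |1.603 − 1.732| = 0.129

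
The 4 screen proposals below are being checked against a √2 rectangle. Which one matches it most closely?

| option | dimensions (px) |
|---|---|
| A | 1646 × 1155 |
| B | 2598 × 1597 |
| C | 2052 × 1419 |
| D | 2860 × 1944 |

Target root-2 ≈ 1.414.
A: 1.425 (Δ0.011)  B: 1.627 (Δ0.213)  C: 1.446 (Δ0.032)  D: 1.471 (Δ0.057)

A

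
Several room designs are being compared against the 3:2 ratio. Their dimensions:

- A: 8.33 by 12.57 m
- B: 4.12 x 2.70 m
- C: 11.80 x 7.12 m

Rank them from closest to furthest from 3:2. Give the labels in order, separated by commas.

A, B, C

A: 12.57/8.33 ≈ 1.509 → |1.509 − 1.500| = 0.009
B: 4.12/2.70 ≈ 1.526 → |1.526 − 1.500| = 0.026
C: 11.80/7.12 ≈ 1.657 → |1.657 − 1.500| = 0.157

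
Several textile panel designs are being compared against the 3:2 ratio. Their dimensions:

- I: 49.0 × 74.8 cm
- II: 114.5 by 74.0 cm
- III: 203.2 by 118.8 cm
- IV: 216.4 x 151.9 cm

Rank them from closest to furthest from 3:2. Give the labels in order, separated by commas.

I, II, IV, III

Ratios: I = 74.8 / 49.0 ≈ 1.527; II = 114.5 / 74.0 ≈ 1.547; III = 203.2 / 118.8 ≈ 1.710; IV = 216.4 / 151.9 ≈ 1.425.
|Δ from 1.500|: I 0.027; II 0.047; III 0.210; IV 0.075.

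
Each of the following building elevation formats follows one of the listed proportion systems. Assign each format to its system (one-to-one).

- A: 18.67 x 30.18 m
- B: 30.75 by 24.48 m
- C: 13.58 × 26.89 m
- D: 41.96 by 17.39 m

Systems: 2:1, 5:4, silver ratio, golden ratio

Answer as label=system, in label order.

Ratios: A ≈ 1.616; B ≈ 1.256; C ≈ 1.980; D ≈ 2.413.
Targets: 2:1 ≈ 2.000; 5:4 ≈ 1.250; silver ratio ≈ 2.414; golden ratio ≈ 1.618.

A=golden ratio, B=5:4, C=2:1, D=silver ratio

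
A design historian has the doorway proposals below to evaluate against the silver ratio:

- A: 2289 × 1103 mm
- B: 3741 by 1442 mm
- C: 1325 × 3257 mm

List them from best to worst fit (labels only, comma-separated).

C, B, A

A: 2289/1103 ≈ 2.075 → |2.075 − 2.414| = 0.339
B: 3741/1442 ≈ 2.594 → |2.594 − 2.414| = 0.180
C: 3257/1325 ≈ 2.458 → |2.458 − 2.414| = 0.044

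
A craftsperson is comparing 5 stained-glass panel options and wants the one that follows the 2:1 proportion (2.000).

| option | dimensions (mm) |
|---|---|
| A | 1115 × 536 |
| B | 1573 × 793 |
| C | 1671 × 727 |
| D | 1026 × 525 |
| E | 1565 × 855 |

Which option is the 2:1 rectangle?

Target 2:1 ≈ 2.000.
A: 2.080 (Δ0.080)  B: 1.984 (Δ0.016)  C: 2.298 (Δ0.298)  D: 1.954 (Δ0.046)  E: 1.830 (Δ0.170)

B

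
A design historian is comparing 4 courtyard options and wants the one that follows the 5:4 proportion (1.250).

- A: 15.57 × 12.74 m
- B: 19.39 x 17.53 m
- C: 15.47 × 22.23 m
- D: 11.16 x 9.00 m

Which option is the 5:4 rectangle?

Ratios (long/short): A ≈ 1.222; B ≈ 1.106; C ≈ 1.437; D ≈ 1.240.
5:4 ≈ 1.250; option D is nearest (Δ 0.010).

D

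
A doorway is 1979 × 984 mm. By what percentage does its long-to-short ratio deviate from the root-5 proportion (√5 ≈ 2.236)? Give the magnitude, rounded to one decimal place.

10.1%

Ratio = 1979 / 984 ≈ 2.0112.
Ideal root-5 ≈ 2.2361. |2.0112 − 2.2361| / 2.2361 ≈ 10.06% → 10.1%.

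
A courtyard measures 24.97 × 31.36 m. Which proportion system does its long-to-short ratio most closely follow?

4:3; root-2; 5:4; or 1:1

Ratio = 31.36 / 24.97 ≈ 1.256.
Distances: 4:3 1.333 (Δ 0.077); root-2 1.414 (Δ 0.158); 5:4 1.250 (Δ 0.006); 1:1 1.000 (Δ 0.256).

5:4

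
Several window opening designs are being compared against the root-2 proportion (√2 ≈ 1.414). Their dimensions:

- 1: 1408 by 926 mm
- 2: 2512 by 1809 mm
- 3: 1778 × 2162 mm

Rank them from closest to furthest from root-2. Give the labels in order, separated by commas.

2, 1, 3

1: 1408/926 ≈ 1.521 → |1.521 − 1.414| = 0.107
2: 2512/1809 ≈ 1.389 → |1.389 − 1.414| = 0.025
3: 2162/1778 ≈ 1.216 → |1.216 − 1.414| = 0.198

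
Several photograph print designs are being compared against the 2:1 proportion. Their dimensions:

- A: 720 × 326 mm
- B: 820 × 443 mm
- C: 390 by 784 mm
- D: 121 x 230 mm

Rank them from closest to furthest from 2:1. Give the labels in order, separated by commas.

Ratios: A = 720 / 326 ≈ 2.209; B = 820 / 443 ≈ 1.851; C = 784 / 390 ≈ 2.010; D = 230 / 121 ≈ 1.901.
|Δ from 2.000|: A 0.209; B 0.149; C 0.010; D 0.099.

C, D, B, A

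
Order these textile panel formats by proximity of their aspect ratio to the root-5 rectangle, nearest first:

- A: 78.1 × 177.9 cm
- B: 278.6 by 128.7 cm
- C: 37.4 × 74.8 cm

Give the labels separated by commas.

Ratios: A = 177.9 / 78.1 ≈ 2.278; B = 278.6 / 128.7 ≈ 2.165; C = 74.8 / 37.4 ≈ 2.000.
|Δ from 2.236|: A 0.042; B 0.071; C 0.236.

A, B, C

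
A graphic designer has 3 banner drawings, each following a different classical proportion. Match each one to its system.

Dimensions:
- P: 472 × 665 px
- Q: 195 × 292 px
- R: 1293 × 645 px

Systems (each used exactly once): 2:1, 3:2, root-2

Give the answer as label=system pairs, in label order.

Ratios: P ≈ 1.409; Q ≈ 1.497; R ≈ 2.005.
Targets: 2:1 ≈ 2.000; 3:2 ≈ 1.500; root-2 ≈ 1.414.

P=root-2, Q=3:2, R=2:1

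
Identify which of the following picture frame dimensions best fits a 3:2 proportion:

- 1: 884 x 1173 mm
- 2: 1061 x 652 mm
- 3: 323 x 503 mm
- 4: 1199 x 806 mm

Target 3:2 ≈ 1.500.
1: 1.327 (Δ0.173)  2: 1.627 (Δ0.127)  3: 1.557 (Δ0.057)  4: 1.488 (Δ0.012)

4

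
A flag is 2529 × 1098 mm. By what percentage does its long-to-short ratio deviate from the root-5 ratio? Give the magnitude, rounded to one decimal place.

Ratio = 2529 / 1098 ≈ 2.3033.
Ideal root-5 ≈ 2.2361. |2.3033 − 2.2361| / 2.2361 ≈ 3.01% → 3.0%.

3.0%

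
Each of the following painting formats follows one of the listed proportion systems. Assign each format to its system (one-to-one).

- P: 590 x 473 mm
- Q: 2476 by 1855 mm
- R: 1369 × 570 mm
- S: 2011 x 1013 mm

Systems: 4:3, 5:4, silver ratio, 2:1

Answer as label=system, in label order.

P = 590/473 ≈ 1.247 → 5:4 (1.250)
Q = 2476/1855 ≈ 1.335 → 4:3 (1.333)
R = 1369/570 ≈ 2.402 → silver ratio (2.414)
S = 2011/1013 ≈ 1.985 → 2:1 (2.000)

P=5:4, Q=4:3, R=silver ratio, S=2:1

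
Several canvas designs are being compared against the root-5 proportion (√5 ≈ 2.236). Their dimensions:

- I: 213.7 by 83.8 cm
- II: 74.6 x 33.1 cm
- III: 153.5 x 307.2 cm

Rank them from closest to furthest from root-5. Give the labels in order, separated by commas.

Ratios: I = 213.7 / 83.8 ≈ 2.550; II = 74.6 / 33.1 ≈ 2.254; III = 307.2 / 153.5 ≈ 2.001.
|Δ from 2.236|: I 0.314; II 0.018; III 0.235.

II, III, I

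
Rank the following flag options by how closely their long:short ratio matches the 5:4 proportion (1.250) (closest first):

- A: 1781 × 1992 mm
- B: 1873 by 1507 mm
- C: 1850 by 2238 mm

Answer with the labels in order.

Ratios: A = 1992 / 1781 ≈ 1.118; B = 1873 / 1507 ≈ 1.243; C = 2238 / 1850 ≈ 1.210.
|Δ from 1.250|: A 0.132; B 0.007; C 0.040.

B, C, A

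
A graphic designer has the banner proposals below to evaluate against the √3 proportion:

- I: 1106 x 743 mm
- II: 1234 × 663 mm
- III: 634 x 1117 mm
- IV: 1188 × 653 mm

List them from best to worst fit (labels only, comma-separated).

III, IV, II, I

Ratios: I = 1106 / 743 ≈ 1.489; II = 1234 / 663 ≈ 1.861; III = 1117 / 634 ≈ 1.762; IV = 1188 / 653 ≈ 1.819.
|Δ from 1.732|: I 0.243; II 0.129; III 0.030; IV 0.087.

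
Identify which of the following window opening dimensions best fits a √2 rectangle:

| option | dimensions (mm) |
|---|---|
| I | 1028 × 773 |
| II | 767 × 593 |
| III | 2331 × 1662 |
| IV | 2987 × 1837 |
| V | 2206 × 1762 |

III

Target root-2 ≈ 1.414.
I: 1.330 (Δ0.084)  II: 1.293 (Δ0.121)  III: 1.403 (Δ0.011)  IV: 1.626 (Δ0.212)  V: 1.252 (Δ0.162)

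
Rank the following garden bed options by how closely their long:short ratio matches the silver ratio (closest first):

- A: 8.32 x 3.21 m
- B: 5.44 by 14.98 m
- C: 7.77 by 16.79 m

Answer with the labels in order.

A: 8.32/3.21 ≈ 2.592 → |2.592 − 2.414| = 0.178
B: 14.98/5.44 ≈ 2.754 → |2.754 − 2.414| = 0.340
C: 16.79/7.77 ≈ 2.161 → |2.161 − 2.414| = 0.253

A, C, B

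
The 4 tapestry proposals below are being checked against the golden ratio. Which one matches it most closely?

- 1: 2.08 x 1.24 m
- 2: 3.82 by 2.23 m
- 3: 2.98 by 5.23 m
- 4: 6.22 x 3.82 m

Ratios (long/short): 1 ≈ 1.677; 2 ≈ 1.713; 3 ≈ 1.755; 4 ≈ 1.628.
golden ratio ≈ 1.618; option 4 is nearest (Δ 0.010).

4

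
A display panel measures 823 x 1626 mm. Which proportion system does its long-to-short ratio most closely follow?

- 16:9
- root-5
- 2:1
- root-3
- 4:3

1626/823 ≈ 1.976. Nearest candidates are 2:1 (2.000, off by 0.024) and 16:9 (1.778, off by 0.198).

2:1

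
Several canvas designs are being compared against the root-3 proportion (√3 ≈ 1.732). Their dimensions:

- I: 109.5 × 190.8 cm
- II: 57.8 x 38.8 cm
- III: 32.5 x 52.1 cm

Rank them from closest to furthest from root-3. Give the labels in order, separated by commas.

I, III, II

I: 190.8/109.5 ≈ 1.742 → |1.742 − 1.732| = 0.010
II: 57.8/38.8 ≈ 1.490 → |1.490 − 1.732| = 0.242
III: 52.1/32.5 ≈ 1.603 → |1.603 − 1.732| = 0.129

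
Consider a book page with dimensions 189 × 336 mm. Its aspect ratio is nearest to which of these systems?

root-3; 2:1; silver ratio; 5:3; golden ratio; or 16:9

Ratio = 336 / 189 ≈ 1.778.
Distances: root-3 1.732 (Δ 0.046); 2:1 2.000 (Δ 0.222); silver ratio 2.414 (Δ 0.636); 5:3 1.667 (Δ 0.111); golden ratio 1.618 (Δ 0.160); 16:9 1.778 (Δ 0.000).

16:9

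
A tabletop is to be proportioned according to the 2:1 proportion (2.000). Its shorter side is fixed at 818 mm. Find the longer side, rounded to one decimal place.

2:1 = 2.00000.
Longer side = 818 × 2.00000 ≈ 1636.000 → 1636.0 mm.

1636.0 mm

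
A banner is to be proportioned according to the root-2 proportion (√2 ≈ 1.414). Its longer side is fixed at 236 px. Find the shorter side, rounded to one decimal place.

root-2 ≈ 1.41421.
Shorter side = 236 ÷ 1.41421 ≈ 166.878 → 166.9 px.

166.9 px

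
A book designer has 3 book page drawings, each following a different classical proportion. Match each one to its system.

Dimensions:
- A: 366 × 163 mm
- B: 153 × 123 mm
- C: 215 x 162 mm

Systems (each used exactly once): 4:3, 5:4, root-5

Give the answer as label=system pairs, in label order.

A=root-5, B=5:4, C=4:3

A = 366/163 ≈ 2.245 → root-5 (2.236)
B = 153/123 ≈ 1.244 → 5:4 (1.250)
C = 215/162 ≈ 1.327 → 4:3 (1.333)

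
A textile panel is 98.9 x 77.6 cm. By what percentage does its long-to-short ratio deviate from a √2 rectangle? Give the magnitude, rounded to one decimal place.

Ratio = 98.9 / 77.6 ≈ 1.2745.
Ideal root-2 ≈ 1.4142. |1.2745 − 1.4142| / 1.4142 ≈ 9.88% → 9.9%.

9.9%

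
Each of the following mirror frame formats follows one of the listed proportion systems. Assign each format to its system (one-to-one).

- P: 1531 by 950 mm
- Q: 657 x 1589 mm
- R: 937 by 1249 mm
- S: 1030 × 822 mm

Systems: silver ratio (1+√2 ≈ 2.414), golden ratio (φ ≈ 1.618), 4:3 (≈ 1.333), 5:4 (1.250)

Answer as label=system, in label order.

P=golden ratio, Q=silver ratio, R=4:3, S=5:4

Ratios: P ≈ 1.612; Q ≈ 2.419; R ≈ 1.333; S ≈ 1.253.
Targets: silver ratio ≈ 2.414; golden ratio ≈ 1.618; 4:3 ≈ 1.333; 5:4 ≈ 1.250.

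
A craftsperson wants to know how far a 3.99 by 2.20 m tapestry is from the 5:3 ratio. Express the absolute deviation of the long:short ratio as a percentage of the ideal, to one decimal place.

Ratio = 3.99 / 2.20 ≈ 1.8136.
Ideal 5:3 ≈ 1.6667. |1.8136 − 1.6667| / 1.6667 ≈ 8.81% → 8.8%.

8.8%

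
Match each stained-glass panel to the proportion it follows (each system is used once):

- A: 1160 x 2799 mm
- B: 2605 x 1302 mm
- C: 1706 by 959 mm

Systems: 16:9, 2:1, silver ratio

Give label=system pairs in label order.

A = 2799/1160 ≈ 2.413 → silver ratio (2.414)
B = 2605/1302 ≈ 2.001 → 2:1 (2.000)
C = 1706/959 ≈ 1.779 → 16:9 (1.778)

A=silver ratio, B=2:1, C=16:9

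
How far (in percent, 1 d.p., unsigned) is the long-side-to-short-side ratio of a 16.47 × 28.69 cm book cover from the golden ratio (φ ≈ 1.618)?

Ratio = 28.69 / 16.47 ≈ 1.7420.
Ideal golden ratio ≈ 1.6180. |1.7420 − 1.6180| / 1.6180 ≈ 7.66% → 7.7%.

7.7%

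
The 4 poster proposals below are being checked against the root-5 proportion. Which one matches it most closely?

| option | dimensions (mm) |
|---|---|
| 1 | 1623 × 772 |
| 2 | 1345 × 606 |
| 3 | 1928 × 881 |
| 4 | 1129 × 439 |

Target root-5 ≈ 2.236.
1: 2.102 (Δ0.134)  2: 2.219 (Δ0.017)  3: 2.188 (Δ0.048)  4: 2.572 (Δ0.336)

2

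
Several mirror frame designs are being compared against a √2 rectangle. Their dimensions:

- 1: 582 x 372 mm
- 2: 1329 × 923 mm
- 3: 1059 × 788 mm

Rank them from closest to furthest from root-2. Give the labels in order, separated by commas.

1: 582/372 ≈ 1.565 → |1.565 − 1.414| = 0.151
2: 1329/923 ≈ 1.440 → |1.440 − 1.414| = 0.026
3: 1059/788 ≈ 1.344 → |1.344 − 1.414| = 0.070

2, 3, 1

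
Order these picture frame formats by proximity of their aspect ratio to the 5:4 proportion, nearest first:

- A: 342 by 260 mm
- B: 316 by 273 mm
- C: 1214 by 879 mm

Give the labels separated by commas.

A, B, C

A: 342/260 ≈ 1.315 → |1.315 − 1.250| = 0.065
B: 316/273 ≈ 1.158 → |1.158 − 1.250| = 0.092
C: 1214/879 ≈ 1.381 → |1.381 − 1.250| = 0.131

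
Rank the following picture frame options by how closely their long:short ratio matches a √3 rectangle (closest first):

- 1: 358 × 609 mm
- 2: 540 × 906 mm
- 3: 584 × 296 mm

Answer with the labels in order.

1, 2, 3

Ratios: 1 = 609 / 358 ≈ 1.701; 2 = 906 / 540 ≈ 1.678; 3 = 584 / 296 ≈ 1.973.
|Δ from 1.732|: 1 0.031; 2 0.054; 3 0.241.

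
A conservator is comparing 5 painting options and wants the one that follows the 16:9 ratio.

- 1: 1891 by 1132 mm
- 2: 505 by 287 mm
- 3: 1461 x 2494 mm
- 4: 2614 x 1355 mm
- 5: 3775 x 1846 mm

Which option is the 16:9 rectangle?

Target 16:9 ≈ 1.778.
1: 1.670 (Δ0.108)  2: 1.760 (Δ0.018)  3: 1.707 (Δ0.071)  4: 1.929 (Δ0.151)  5: 2.045 (Δ0.267)

2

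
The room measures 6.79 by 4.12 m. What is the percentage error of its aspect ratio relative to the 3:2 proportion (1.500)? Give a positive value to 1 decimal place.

9.9%

Ratio = 6.79 / 4.12 ≈ 1.6481.
Ideal 3:2 = 1.5000. |1.6481 − 1.5000| / 1.5000 ≈ 9.87% → 9.9%.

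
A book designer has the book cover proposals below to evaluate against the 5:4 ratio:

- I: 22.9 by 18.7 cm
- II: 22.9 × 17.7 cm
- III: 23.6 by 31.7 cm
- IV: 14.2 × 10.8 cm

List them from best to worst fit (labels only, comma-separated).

I: 22.9/18.7 ≈ 1.225 → |1.225 − 1.250| = 0.025
II: 22.9/17.7 ≈ 1.294 → |1.294 − 1.250| = 0.044
III: 31.7/23.6 ≈ 1.343 → |1.343 − 1.250| = 0.093
IV: 14.2/10.8 ≈ 1.315 → |1.315 − 1.250| = 0.065

I, II, IV, III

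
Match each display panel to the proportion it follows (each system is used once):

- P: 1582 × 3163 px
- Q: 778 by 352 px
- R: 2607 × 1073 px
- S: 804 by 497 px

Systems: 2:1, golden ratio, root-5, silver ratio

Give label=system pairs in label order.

Ratios: P ≈ 1.999; Q ≈ 2.210; R ≈ 2.430; S ≈ 1.618.
Targets: 2:1 ≈ 2.000; golden ratio ≈ 1.618; root-5 ≈ 2.236; silver ratio ≈ 2.414.

P=2:1, Q=root-5, R=silver ratio, S=golden ratio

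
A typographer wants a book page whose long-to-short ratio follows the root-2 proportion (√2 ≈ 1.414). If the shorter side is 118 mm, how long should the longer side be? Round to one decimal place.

root-2 ≈ 1.41421.
Longer side = 118 × 1.41421 ≈ 166.877 → 166.9 mm.

166.9 mm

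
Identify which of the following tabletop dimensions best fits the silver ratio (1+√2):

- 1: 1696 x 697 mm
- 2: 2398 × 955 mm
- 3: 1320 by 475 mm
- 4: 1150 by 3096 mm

1

Target silver ratio ≈ 2.414.
1: 2.433 (Δ0.019)  2: 2.511 (Δ0.097)  3: 2.779 (Δ0.365)  4: 2.692 (Δ0.278)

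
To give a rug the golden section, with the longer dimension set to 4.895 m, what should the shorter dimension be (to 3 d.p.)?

golden ratio ≈ 1.61803.
Shorter side = 4.895 ÷ 1.61803 ≈ 3.02528 → 3.025 m.

3.025 m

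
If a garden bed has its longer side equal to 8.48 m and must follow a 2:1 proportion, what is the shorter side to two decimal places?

2:1 = 2.00000.
Shorter side = 8.48 ÷ 2.00000 ≈ 4.2400 → 4.24 m.

4.24 m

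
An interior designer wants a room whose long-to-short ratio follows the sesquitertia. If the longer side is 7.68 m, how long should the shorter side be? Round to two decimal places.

5.76 m

4:3 ≈ 1.33333.
Shorter side = 7.68 ÷ 1.33333 ≈ 5.7600 → 5.76 m.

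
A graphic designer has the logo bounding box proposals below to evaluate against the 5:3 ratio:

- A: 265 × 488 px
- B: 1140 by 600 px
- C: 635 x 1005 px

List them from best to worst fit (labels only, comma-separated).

C, A, B

Ratios: A = 488 / 265 ≈ 1.842; B = 1140 / 600 ≈ 1.900; C = 1005 / 635 ≈ 1.583.
|Δ from 1.667|: A 0.175; B 0.233; C 0.084.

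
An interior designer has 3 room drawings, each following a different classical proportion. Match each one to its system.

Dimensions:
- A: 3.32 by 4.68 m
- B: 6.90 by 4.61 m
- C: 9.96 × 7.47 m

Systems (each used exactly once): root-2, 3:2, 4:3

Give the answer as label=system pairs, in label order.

A=root-2, B=3:2, C=4:3

Ratios: A ≈ 1.410; B ≈ 1.497; C ≈ 1.333.
Targets: root-2 ≈ 1.414; 3:2 ≈ 1.500; 4:3 ≈ 1.333.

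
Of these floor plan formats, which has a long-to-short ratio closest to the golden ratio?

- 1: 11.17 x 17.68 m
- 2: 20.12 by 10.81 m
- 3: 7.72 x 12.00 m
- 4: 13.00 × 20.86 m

4

Ratios (long/short): 1 ≈ 1.583; 2 ≈ 1.861; 3 ≈ 1.554; 4 ≈ 1.605.
golden ratio ≈ 1.618; option 4 is nearest (Δ 0.013).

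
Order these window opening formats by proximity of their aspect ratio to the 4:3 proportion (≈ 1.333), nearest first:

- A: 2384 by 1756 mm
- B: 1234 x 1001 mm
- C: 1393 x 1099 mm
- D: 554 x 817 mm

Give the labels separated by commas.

A: 2384/1756 ≈ 1.358 → |1.358 − 1.333| = 0.025
B: 1234/1001 ≈ 1.233 → |1.233 − 1.333| = 0.100
C: 1393/1099 ≈ 1.268 → |1.268 − 1.333| = 0.065
D: 817/554 ≈ 1.475 → |1.475 − 1.333| = 0.142

A, C, B, D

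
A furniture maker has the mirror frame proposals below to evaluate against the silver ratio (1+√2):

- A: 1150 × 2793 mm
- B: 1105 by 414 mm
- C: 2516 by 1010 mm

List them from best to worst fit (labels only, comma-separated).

A, C, B

Ratios: A = 2793 / 1150 ≈ 2.429; B = 1105 / 414 ≈ 2.669; C = 2516 / 1010 ≈ 2.491.
|Δ from 2.414|: A 0.015; B 0.255; C 0.077.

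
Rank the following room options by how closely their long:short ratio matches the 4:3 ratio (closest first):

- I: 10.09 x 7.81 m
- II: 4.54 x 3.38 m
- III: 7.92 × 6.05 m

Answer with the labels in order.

II, III, I

Ratios: I = 10.09 / 7.81 ≈ 1.292; II = 4.54 / 3.38 ≈ 1.343; III = 7.92 / 6.05 ≈ 1.309.
|Δ from 1.333|: I 0.041; II 0.010; III 0.024.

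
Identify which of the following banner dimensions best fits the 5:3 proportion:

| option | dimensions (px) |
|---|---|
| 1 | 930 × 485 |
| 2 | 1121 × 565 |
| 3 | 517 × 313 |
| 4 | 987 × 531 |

Target 5:3 ≈ 1.667.
1: 1.918 (Δ0.251)  2: 1.984 (Δ0.317)  3: 1.652 (Δ0.015)  4: 1.859 (Δ0.192)

3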